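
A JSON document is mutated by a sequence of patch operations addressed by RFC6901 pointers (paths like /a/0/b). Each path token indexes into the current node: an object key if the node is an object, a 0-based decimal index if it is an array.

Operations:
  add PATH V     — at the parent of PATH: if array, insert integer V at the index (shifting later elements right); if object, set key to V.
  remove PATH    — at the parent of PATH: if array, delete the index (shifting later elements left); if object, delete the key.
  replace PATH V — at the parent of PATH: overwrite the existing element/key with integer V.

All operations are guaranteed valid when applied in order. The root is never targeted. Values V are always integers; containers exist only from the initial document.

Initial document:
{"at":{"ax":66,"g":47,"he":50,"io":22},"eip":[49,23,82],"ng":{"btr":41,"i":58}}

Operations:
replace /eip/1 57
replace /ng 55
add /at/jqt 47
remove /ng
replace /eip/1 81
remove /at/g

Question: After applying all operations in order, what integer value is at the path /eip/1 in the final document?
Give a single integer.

After op 1 (replace /eip/1 57): {"at":{"ax":66,"g":47,"he":50,"io":22},"eip":[49,57,82],"ng":{"btr":41,"i":58}}
After op 2 (replace /ng 55): {"at":{"ax":66,"g":47,"he":50,"io":22},"eip":[49,57,82],"ng":55}
After op 3 (add /at/jqt 47): {"at":{"ax":66,"g":47,"he":50,"io":22,"jqt":47},"eip":[49,57,82],"ng":55}
After op 4 (remove /ng): {"at":{"ax":66,"g":47,"he":50,"io":22,"jqt":47},"eip":[49,57,82]}
After op 5 (replace /eip/1 81): {"at":{"ax":66,"g":47,"he":50,"io":22,"jqt":47},"eip":[49,81,82]}
After op 6 (remove /at/g): {"at":{"ax":66,"he":50,"io":22,"jqt":47},"eip":[49,81,82]}
Value at /eip/1: 81

Answer: 81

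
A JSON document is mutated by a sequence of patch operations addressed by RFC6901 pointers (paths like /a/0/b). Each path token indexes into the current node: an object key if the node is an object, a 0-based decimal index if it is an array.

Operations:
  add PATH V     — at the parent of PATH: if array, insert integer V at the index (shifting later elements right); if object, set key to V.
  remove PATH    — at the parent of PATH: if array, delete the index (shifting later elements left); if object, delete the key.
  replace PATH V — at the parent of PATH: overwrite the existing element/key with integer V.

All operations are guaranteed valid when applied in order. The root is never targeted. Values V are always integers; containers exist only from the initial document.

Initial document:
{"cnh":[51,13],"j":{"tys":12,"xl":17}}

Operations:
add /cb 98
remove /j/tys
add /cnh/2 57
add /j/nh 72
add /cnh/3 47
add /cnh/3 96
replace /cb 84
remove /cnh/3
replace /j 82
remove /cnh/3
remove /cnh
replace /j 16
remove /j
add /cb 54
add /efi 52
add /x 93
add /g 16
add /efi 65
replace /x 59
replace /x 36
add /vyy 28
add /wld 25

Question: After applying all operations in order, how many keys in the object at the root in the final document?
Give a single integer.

Answer: 6

Derivation:
After op 1 (add /cb 98): {"cb":98,"cnh":[51,13],"j":{"tys":12,"xl":17}}
After op 2 (remove /j/tys): {"cb":98,"cnh":[51,13],"j":{"xl":17}}
After op 3 (add /cnh/2 57): {"cb":98,"cnh":[51,13,57],"j":{"xl":17}}
After op 4 (add /j/nh 72): {"cb":98,"cnh":[51,13,57],"j":{"nh":72,"xl":17}}
After op 5 (add /cnh/3 47): {"cb":98,"cnh":[51,13,57,47],"j":{"nh":72,"xl":17}}
After op 6 (add /cnh/3 96): {"cb":98,"cnh":[51,13,57,96,47],"j":{"nh":72,"xl":17}}
After op 7 (replace /cb 84): {"cb":84,"cnh":[51,13,57,96,47],"j":{"nh":72,"xl":17}}
After op 8 (remove /cnh/3): {"cb":84,"cnh":[51,13,57,47],"j":{"nh":72,"xl":17}}
After op 9 (replace /j 82): {"cb":84,"cnh":[51,13,57,47],"j":82}
After op 10 (remove /cnh/3): {"cb":84,"cnh":[51,13,57],"j":82}
After op 11 (remove /cnh): {"cb":84,"j":82}
After op 12 (replace /j 16): {"cb":84,"j":16}
After op 13 (remove /j): {"cb":84}
After op 14 (add /cb 54): {"cb":54}
After op 15 (add /efi 52): {"cb":54,"efi":52}
After op 16 (add /x 93): {"cb":54,"efi":52,"x":93}
After op 17 (add /g 16): {"cb":54,"efi":52,"g":16,"x":93}
After op 18 (add /efi 65): {"cb":54,"efi":65,"g":16,"x":93}
After op 19 (replace /x 59): {"cb":54,"efi":65,"g":16,"x":59}
After op 20 (replace /x 36): {"cb":54,"efi":65,"g":16,"x":36}
After op 21 (add /vyy 28): {"cb":54,"efi":65,"g":16,"vyy":28,"x":36}
After op 22 (add /wld 25): {"cb":54,"efi":65,"g":16,"vyy":28,"wld":25,"x":36}
Size at the root: 6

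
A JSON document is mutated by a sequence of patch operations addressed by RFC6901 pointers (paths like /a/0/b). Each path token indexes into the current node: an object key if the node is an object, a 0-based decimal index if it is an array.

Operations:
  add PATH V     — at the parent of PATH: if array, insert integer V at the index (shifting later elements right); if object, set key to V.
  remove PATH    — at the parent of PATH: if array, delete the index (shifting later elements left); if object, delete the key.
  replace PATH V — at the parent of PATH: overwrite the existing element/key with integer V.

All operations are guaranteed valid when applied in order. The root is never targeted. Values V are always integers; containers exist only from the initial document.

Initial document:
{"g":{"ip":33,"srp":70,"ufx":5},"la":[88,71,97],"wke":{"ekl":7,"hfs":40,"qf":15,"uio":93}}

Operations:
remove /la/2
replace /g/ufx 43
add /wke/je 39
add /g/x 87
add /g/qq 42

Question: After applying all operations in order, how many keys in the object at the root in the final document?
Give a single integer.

After op 1 (remove /la/2): {"g":{"ip":33,"srp":70,"ufx":5},"la":[88,71],"wke":{"ekl":7,"hfs":40,"qf":15,"uio":93}}
After op 2 (replace /g/ufx 43): {"g":{"ip":33,"srp":70,"ufx":43},"la":[88,71],"wke":{"ekl":7,"hfs":40,"qf":15,"uio":93}}
After op 3 (add /wke/je 39): {"g":{"ip":33,"srp":70,"ufx":43},"la":[88,71],"wke":{"ekl":7,"hfs":40,"je":39,"qf":15,"uio":93}}
After op 4 (add /g/x 87): {"g":{"ip":33,"srp":70,"ufx":43,"x":87},"la":[88,71],"wke":{"ekl":7,"hfs":40,"je":39,"qf":15,"uio":93}}
After op 5 (add /g/qq 42): {"g":{"ip":33,"qq":42,"srp":70,"ufx":43,"x":87},"la":[88,71],"wke":{"ekl":7,"hfs":40,"je":39,"qf":15,"uio":93}}
Size at the root: 3

Answer: 3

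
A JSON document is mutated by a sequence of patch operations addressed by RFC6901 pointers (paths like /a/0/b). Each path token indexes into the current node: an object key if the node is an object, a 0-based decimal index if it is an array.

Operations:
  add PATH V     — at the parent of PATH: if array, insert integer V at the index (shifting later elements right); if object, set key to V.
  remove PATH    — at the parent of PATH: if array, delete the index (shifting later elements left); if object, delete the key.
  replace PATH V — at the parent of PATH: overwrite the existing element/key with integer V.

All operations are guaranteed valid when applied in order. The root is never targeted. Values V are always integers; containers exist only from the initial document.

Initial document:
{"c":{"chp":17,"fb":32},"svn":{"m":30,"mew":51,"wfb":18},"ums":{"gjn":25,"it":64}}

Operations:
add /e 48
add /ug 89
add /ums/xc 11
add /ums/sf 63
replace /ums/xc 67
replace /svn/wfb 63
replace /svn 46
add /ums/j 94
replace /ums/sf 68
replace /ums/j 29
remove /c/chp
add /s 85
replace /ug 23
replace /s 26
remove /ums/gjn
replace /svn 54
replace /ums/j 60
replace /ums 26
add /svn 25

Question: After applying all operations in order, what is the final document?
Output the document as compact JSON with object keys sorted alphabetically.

Answer: {"c":{"fb":32},"e":48,"s":26,"svn":25,"ug":23,"ums":26}

Derivation:
After op 1 (add /e 48): {"c":{"chp":17,"fb":32},"e":48,"svn":{"m":30,"mew":51,"wfb":18},"ums":{"gjn":25,"it":64}}
After op 2 (add /ug 89): {"c":{"chp":17,"fb":32},"e":48,"svn":{"m":30,"mew":51,"wfb":18},"ug":89,"ums":{"gjn":25,"it":64}}
After op 3 (add /ums/xc 11): {"c":{"chp":17,"fb":32},"e":48,"svn":{"m":30,"mew":51,"wfb":18},"ug":89,"ums":{"gjn":25,"it":64,"xc":11}}
After op 4 (add /ums/sf 63): {"c":{"chp":17,"fb":32},"e":48,"svn":{"m":30,"mew":51,"wfb":18},"ug":89,"ums":{"gjn":25,"it":64,"sf":63,"xc":11}}
After op 5 (replace /ums/xc 67): {"c":{"chp":17,"fb":32},"e":48,"svn":{"m":30,"mew":51,"wfb":18},"ug":89,"ums":{"gjn":25,"it":64,"sf":63,"xc":67}}
After op 6 (replace /svn/wfb 63): {"c":{"chp":17,"fb":32},"e":48,"svn":{"m":30,"mew":51,"wfb":63},"ug":89,"ums":{"gjn":25,"it":64,"sf":63,"xc":67}}
After op 7 (replace /svn 46): {"c":{"chp":17,"fb":32},"e":48,"svn":46,"ug":89,"ums":{"gjn":25,"it":64,"sf":63,"xc":67}}
After op 8 (add /ums/j 94): {"c":{"chp":17,"fb":32},"e":48,"svn":46,"ug":89,"ums":{"gjn":25,"it":64,"j":94,"sf":63,"xc":67}}
After op 9 (replace /ums/sf 68): {"c":{"chp":17,"fb":32},"e":48,"svn":46,"ug":89,"ums":{"gjn":25,"it":64,"j":94,"sf":68,"xc":67}}
After op 10 (replace /ums/j 29): {"c":{"chp":17,"fb":32},"e":48,"svn":46,"ug":89,"ums":{"gjn":25,"it":64,"j":29,"sf":68,"xc":67}}
After op 11 (remove /c/chp): {"c":{"fb":32},"e":48,"svn":46,"ug":89,"ums":{"gjn":25,"it":64,"j":29,"sf":68,"xc":67}}
After op 12 (add /s 85): {"c":{"fb":32},"e":48,"s":85,"svn":46,"ug":89,"ums":{"gjn":25,"it":64,"j":29,"sf":68,"xc":67}}
After op 13 (replace /ug 23): {"c":{"fb":32},"e":48,"s":85,"svn":46,"ug":23,"ums":{"gjn":25,"it":64,"j":29,"sf":68,"xc":67}}
After op 14 (replace /s 26): {"c":{"fb":32},"e":48,"s":26,"svn":46,"ug":23,"ums":{"gjn":25,"it":64,"j":29,"sf":68,"xc":67}}
After op 15 (remove /ums/gjn): {"c":{"fb":32},"e":48,"s":26,"svn":46,"ug":23,"ums":{"it":64,"j":29,"sf":68,"xc":67}}
After op 16 (replace /svn 54): {"c":{"fb":32},"e":48,"s":26,"svn":54,"ug":23,"ums":{"it":64,"j":29,"sf":68,"xc":67}}
After op 17 (replace /ums/j 60): {"c":{"fb":32},"e":48,"s":26,"svn":54,"ug":23,"ums":{"it":64,"j":60,"sf":68,"xc":67}}
After op 18 (replace /ums 26): {"c":{"fb":32},"e":48,"s":26,"svn":54,"ug":23,"ums":26}
After op 19 (add /svn 25): {"c":{"fb":32},"e":48,"s":26,"svn":25,"ug":23,"ums":26}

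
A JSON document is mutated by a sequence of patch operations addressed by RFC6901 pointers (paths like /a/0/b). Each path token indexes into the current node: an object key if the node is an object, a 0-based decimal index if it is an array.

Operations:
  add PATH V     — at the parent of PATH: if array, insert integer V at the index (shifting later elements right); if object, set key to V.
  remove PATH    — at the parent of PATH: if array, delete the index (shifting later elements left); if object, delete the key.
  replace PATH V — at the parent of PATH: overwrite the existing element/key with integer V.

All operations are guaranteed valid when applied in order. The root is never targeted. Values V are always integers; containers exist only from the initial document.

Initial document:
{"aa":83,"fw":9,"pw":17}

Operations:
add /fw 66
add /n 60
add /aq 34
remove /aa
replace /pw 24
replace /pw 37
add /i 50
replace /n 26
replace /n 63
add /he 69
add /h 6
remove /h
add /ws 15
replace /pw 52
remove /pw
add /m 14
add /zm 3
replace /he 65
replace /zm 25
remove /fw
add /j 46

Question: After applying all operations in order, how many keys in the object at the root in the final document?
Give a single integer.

After op 1 (add /fw 66): {"aa":83,"fw":66,"pw":17}
After op 2 (add /n 60): {"aa":83,"fw":66,"n":60,"pw":17}
After op 3 (add /aq 34): {"aa":83,"aq":34,"fw":66,"n":60,"pw":17}
After op 4 (remove /aa): {"aq":34,"fw":66,"n":60,"pw":17}
After op 5 (replace /pw 24): {"aq":34,"fw":66,"n":60,"pw":24}
After op 6 (replace /pw 37): {"aq":34,"fw":66,"n":60,"pw":37}
After op 7 (add /i 50): {"aq":34,"fw":66,"i":50,"n":60,"pw":37}
After op 8 (replace /n 26): {"aq":34,"fw":66,"i":50,"n":26,"pw":37}
After op 9 (replace /n 63): {"aq":34,"fw":66,"i":50,"n":63,"pw":37}
After op 10 (add /he 69): {"aq":34,"fw":66,"he":69,"i":50,"n":63,"pw":37}
After op 11 (add /h 6): {"aq":34,"fw":66,"h":6,"he":69,"i":50,"n":63,"pw":37}
After op 12 (remove /h): {"aq":34,"fw":66,"he":69,"i":50,"n":63,"pw":37}
After op 13 (add /ws 15): {"aq":34,"fw":66,"he":69,"i":50,"n":63,"pw":37,"ws":15}
After op 14 (replace /pw 52): {"aq":34,"fw":66,"he":69,"i":50,"n":63,"pw":52,"ws":15}
After op 15 (remove /pw): {"aq":34,"fw":66,"he":69,"i":50,"n":63,"ws":15}
After op 16 (add /m 14): {"aq":34,"fw":66,"he":69,"i":50,"m":14,"n":63,"ws":15}
After op 17 (add /zm 3): {"aq":34,"fw":66,"he":69,"i":50,"m":14,"n":63,"ws":15,"zm":3}
After op 18 (replace /he 65): {"aq":34,"fw":66,"he":65,"i":50,"m":14,"n":63,"ws":15,"zm":3}
After op 19 (replace /zm 25): {"aq":34,"fw":66,"he":65,"i":50,"m":14,"n":63,"ws":15,"zm":25}
After op 20 (remove /fw): {"aq":34,"he":65,"i":50,"m":14,"n":63,"ws":15,"zm":25}
After op 21 (add /j 46): {"aq":34,"he":65,"i":50,"j":46,"m":14,"n":63,"ws":15,"zm":25}
Size at the root: 8

Answer: 8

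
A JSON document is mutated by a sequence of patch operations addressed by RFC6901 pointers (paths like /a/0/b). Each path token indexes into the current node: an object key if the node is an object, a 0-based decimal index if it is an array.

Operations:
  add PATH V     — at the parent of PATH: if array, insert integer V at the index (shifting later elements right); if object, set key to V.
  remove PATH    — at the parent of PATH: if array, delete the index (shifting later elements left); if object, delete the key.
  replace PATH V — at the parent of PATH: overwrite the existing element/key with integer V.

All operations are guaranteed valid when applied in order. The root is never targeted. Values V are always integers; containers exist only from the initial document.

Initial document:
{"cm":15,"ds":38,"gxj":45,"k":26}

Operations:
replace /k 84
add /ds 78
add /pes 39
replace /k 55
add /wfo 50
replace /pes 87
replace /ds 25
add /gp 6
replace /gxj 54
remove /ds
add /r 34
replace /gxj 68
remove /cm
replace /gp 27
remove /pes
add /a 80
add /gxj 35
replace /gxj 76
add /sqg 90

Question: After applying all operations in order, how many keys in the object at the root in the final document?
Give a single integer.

Answer: 7

Derivation:
After op 1 (replace /k 84): {"cm":15,"ds":38,"gxj":45,"k":84}
After op 2 (add /ds 78): {"cm":15,"ds":78,"gxj":45,"k":84}
After op 3 (add /pes 39): {"cm":15,"ds":78,"gxj":45,"k":84,"pes":39}
After op 4 (replace /k 55): {"cm":15,"ds":78,"gxj":45,"k":55,"pes":39}
After op 5 (add /wfo 50): {"cm":15,"ds":78,"gxj":45,"k":55,"pes":39,"wfo":50}
After op 6 (replace /pes 87): {"cm":15,"ds":78,"gxj":45,"k":55,"pes":87,"wfo":50}
After op 7 (replace /ds 25): {"cm":15,"ds":25,"gxj":45,"k":55,"pes":87,"wfo":50}
After op 8 (add /gp 6): {"cm":15,"ds":25,"gp":6,"gxj":45,"k":55,"pes":87,"wfo":50}
After op 9 (replace /gxj 54): {"cm":15,"ds":25,"gp":6,"gxj":54,"k":55,"pes":87,"wfo":50}
After op 10 (remove /ds): {"cm":15,"gp":6,"gxj":54,"k":55,"pes":87,"wfo":50}
After op 11 (add /r 34): {"cm":15,"gp":6,"gxj":54,"k":55,"pes":87,"r":34,"wfo":50}
After op 12 (replace /gxj 68): {"cm":15,"gp":6,"gxj":68,"k":55,"pes":87,"r":34,"wfo":50}
After op 13 (remove /cm): {"gp":6,"gxj":68,"k":55,"pes":87,"r":34,"wfo":50}
After op 14 (replace /gp 27): {"gp":27,"gxj":68,"k":55,"pes":87,"r":34,"wfo":50}
After op 15 (remove /pes): {"gp":27,"gxj":68,"k":55,"r":34,"wfo":50}
After op 16 (add /a 80): {"a":80,"gp":27,"gxj":68,"k":55,"r":34,"wfo":50}
After op 17 (add /gxj 35): {"a":80,"gp":27,"gxj":35,"k":55,"r":34,"wfo":50}
After op 18 (replace /gxj 76): {"a":80,"gp":27,"gxj":76,"k":55,"r":34,"wfo":50}
After op 19 (add /sqg 90): {"a":80,"gp":27,"gxj":76,"k":55,"r":34,"sqg":90,"wfo":50}
Size at the root: 7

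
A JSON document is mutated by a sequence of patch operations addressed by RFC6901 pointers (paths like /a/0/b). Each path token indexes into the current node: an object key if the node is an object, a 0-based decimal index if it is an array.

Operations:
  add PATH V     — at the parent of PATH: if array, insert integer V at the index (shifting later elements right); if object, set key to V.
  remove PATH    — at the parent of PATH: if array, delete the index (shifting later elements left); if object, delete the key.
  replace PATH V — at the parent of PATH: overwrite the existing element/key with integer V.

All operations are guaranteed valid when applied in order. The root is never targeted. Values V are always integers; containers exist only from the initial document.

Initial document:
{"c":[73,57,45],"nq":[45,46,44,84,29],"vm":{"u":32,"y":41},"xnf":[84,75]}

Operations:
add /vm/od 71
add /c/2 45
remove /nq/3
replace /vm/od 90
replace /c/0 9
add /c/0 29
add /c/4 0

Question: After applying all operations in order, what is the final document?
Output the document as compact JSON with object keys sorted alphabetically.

After op 1 (add /vm/od 71): {"c":[73,57,45],"nq":[45,46,44,84,29],"vm":{"od":71,"u":32,"y":41},"xnf":[84,75]}
After op 2 (add /c/2 45): {"c":[73,57,45,45],"nq":[45,46,44,84,29],"vm":{"od":71,"u":32,"y":41},"xnf":[84,75]}
After op 3 (remove /nq/3): {"c":[73,57,45,45],"nq":[45,46,44,29],"vm":{"od":71,"u":32,"y":41},"xnf":[84,75]}
After op 4 (replace /vm/od 90): {"c":[73,57,45,45],"nq":[45,46,44,29],"vm":{"od":90,"u":32,"y":41},"xnf":[84,75]}
After op 5 (replace /c/0 9): {"c":[9,57,45,45],"nq":[45,46,44,29],"vm":{"od":90,"u":32,"y":41},"xnf":[84,75]}
After op 6 (add /c/0 29): {"c":[29,9,57,45,45],"nq":[45,46,44,29],"vm":{"od":90,"u":32,"y":41},"xnf":[84,75]}
After op 7 (add /c/4 0): {"c":[29,9,57,45,0,45],"nq":[45,46,44,29],"vm":{"od":90,"u":32,"y":41},"xnf":[84,75]}

Answer: {"c":[29,9,57,45,0,45],"nq":[45,46,44,29],"vm":{"od":90,"u":32,"y":41},"xnf":[84,75]}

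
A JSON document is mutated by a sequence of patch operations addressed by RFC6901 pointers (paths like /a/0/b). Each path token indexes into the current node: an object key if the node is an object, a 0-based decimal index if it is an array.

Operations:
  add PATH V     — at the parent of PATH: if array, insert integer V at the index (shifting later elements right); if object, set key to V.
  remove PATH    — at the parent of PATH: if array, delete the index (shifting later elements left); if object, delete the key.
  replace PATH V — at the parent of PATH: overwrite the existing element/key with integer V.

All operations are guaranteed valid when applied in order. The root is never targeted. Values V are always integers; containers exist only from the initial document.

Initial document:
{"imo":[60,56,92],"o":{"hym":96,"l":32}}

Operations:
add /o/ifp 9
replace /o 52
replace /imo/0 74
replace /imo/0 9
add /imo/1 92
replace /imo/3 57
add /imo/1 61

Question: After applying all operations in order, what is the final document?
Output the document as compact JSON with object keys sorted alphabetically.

After op 1 (add /o/ifp 9): {"imo":[60,56,92],"o":{"hym":96,"ifp":9,"l":32}}
After op 2 (replace /o 52): {"imo":[60,56,92],"o":52}
After op 3 (replace /imo/0 74): {"imo":[74,56,92],"o":52}
After op 4 (replace /imo/0 9): {"imo":[9,56,92],"o":52}
After op 5 (add /imo/1 92): {"imo":[9,92,56,92],"o":52}
After op 6 (replace /imo/3 57): {"imo":[9,92,56,57],"o":52}
After op 7 (add /imo/1 61): {"imo":[9,61,92,56,57],"o":52}

Answer: {"imo":[9,61,92,56,57],"o":52}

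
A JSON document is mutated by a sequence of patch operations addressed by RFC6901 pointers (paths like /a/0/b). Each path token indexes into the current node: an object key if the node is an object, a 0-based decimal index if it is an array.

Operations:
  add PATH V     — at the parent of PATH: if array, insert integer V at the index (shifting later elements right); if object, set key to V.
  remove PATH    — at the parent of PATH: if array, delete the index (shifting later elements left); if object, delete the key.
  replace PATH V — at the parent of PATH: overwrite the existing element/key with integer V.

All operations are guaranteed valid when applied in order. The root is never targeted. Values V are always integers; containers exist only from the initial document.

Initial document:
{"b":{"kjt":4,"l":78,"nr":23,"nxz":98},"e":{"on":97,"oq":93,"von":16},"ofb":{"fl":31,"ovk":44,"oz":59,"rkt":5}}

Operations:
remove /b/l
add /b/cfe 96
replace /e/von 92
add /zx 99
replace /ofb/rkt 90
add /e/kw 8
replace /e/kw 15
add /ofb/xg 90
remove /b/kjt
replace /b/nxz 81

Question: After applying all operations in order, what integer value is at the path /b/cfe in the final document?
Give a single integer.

After op 1 (remove /b/l): {"b":{"kjt":4,"nr":23,"nxz":98},"e":{"on":97,"oq":93,"von":16},"ofb":{"fl":31,"ovk":44,"oz":59,"rkt":5}}
After op 2 (add /b/cfe 96): {"b":{"cfe":96,"kjt":4,"nr":23,"nxz":98},"e":{"on":97,"oq":93,"von":16},"ofb":{"fl":31,"ovk":44,"oz":59,"rkt":5}}
After op 3 (replace /e/von 92): {"b":{"cfe":96,"kjt":4,"nr":23,"nxz":98},"e":{"on":97,"oq":93,"von":92},"ofb":{"fl":31,"ovk":44,"oz":59,"rkt":5}}
After op 4 (add /zx 99): {"b":{"cfe":96,"kjt":4,"nr":23,"nxz":98},"e":{"on":97,"oq":93,"von":92},"ofb":{"fl":31,"ovk":44,"oz":59,"rkt":5},"zx":99}
After op 5 (replace /ofb/rkt 90): {"b":{"cfe":96,"kjt":4,"nr":23,"nxz":98},"e":{"on":97,"oq":93,"von":92},"ofb":{"fl":31,"ovk":44,"oz":59,"rkt":90},"zx":99}
After op 6 (add /e/kw 8): {"b":{"cfe":96,"kjt":4,"nr":23,"nxz":98},"e":{"kw":8,"on":97,"oq":93,"von":92},"ofb":{"fl":31,"ovk":44,"oz":59,"rkt":90},"zx":99}
After op 7 (replace /e/kw 15): {"b":{"cfe":96,"kjt":4,"nr":23,"nxz":98},"e":{"kw":15,"on":97,"oq":93,"von":92},"ofb":{"fl":31,"ovk":44,"oz":59,"rkt":90},"zx":99}
After op 8 (add /ofb/xg 90): {"b":{"cfe":96,"kjt":4,"nr":23,"nxz":98},"e":{"kw":15,"on":97,"oq":93,"von":92},"ofb":{"fl":31,"ovk":44,"oz":59,"rkt":90,"xg":90},"zx":99}
After op 9 (remove /b/kjt): {"b":{"cfe":96,"nr":23,"nxz":98},"e":{"kw":15,"on":97,"oq":93,"von":92},"ofb":{"fl":31,"ovk":44,"oz":59,"rkt":90,"xg":90},"zx":99}
After op 10 (replace /b/nxz 81): {"b":{"cfe":96,"nr":23,"nxz":81},"e":{"kw":15,"on":97,"oq":93,"von":92},"ofb":{"fl":31,"ovk":44,"oz":59,"rkt":90,"xg":90},"zx":99}
Value at /b/cfe: 96

Answer: 96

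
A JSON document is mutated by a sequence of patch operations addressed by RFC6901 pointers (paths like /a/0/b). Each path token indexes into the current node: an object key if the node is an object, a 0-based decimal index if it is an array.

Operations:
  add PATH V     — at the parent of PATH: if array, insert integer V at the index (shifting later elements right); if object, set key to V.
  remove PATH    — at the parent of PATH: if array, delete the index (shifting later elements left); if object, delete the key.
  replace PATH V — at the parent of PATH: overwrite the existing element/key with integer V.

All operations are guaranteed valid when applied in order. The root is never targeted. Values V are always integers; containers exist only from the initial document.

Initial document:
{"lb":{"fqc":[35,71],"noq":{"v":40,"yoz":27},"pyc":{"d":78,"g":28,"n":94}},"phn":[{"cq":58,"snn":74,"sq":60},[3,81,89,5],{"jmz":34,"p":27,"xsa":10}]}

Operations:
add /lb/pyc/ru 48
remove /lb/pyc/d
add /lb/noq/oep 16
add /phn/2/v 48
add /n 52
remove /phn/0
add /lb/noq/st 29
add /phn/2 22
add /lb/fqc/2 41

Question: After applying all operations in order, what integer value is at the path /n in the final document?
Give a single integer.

After op 1 (add /lb/pyc/ru 48): {"lb":{"fqc":[35,71],"noq":{"v":40,"yoz":27},"pyc":{"d":78,"g":28,"n":94,"ru":48}},"phn":[{"cq":58,"snn":74,"sq":60},[3,81,89,5],{"jmz":34,"p":27,"xsa":10}]}
After op 2 (remove /lb/pyc/d): {"lb":{"fqc":[35,71],"noq":{"v":40,"yoz":27},"pyc":{"g":28,"n":94,"ru":48}},"phn":[{"cq":58,"snn":74,"sq":60},[3,81,89,5],{"jmz":34,"p":27,"xsa":10}]}
After op 3 (add /lb/noq/oep 16): {"lb":{"fqc":[35,71],"noq":{"oep":16,"v":40,"yoz":27},"pyc":{"g":28,"n":94,"ru":48}},"phn":[{"cq":58,"snn":74,"sq":60},[3,81,89,5],{"jmz":34,"p":27,"xsa":10}]}
After op 4 (add /phn/2/v 48): {"lb":{"fqc":[35,71],"noq":{"oep":16,"v":40,"yoz":27},"pyc":{"g":28,"n":94,"ru":48}},"phn":[{"cq":58,"snn":74,"sq":60},[3,81,89,5],{"jmz":34,"p":27,"v":48,"xsa":10}]}
After op 5 (add /n 52): {"lb":{"fqc":[35,71],"noq":{"oep":16,"v":40,"yoz":27},"pyc":{"g":28,"n":94,"ru":48}},"n":52,"phn":[{"cq":58,"snn":74,"sq":60},[3,81,89,5],{"jmz":34,"p":27,"v":48,"xsa":10}]}
After op 6 (remove /phn/0): {"lb":{"fqc":[35,71],"noq":{"oep":16,"v":40,"yoz":27},"pyc":{"g":28,"n":94,"ru":48}},"n":52,"phn":[[3,81,89,5],{"jmz":34,"p":27,"v":48,"xsa":10}]}
After op 7 (add /lb/noq/st 29): {"lb":{"fqc":[35,71],"noq":{"oep":16,"st":29,"v":40,"yoz":27},"pyc":{"g":28,"n":94,"ru":48}},"n":52,"phn":[[3,81,89,5],{"jmz":34,"p":27,"v":48,"xsa":10}]}
After op 8 (add /phn/2 22): {"lb":{"fqc":[35,71],"noq":{"oep":16,"st":29,"v":40,"yoz":27},"pyc":{"g":28,"n":94,"ru":48}},"n":52,"phn":[[3,81,89,5],{"jmz":34,"p":27,"v":48,"xsa":10},22]}
After op 9 (add /lb/fqc/2 41): {"lb":{"fqc":[35,71,41],"noq":{"oep":16,"st":29,"v":40,"yoz":27},"pyc":{"g":28,"n":94,"ru":48}},"n":52,"phn":[[3,81,89,5],{"jmz":34,"p":27,"v":48,"xsa":10},22]}
Value at /n: 52

Answer: 52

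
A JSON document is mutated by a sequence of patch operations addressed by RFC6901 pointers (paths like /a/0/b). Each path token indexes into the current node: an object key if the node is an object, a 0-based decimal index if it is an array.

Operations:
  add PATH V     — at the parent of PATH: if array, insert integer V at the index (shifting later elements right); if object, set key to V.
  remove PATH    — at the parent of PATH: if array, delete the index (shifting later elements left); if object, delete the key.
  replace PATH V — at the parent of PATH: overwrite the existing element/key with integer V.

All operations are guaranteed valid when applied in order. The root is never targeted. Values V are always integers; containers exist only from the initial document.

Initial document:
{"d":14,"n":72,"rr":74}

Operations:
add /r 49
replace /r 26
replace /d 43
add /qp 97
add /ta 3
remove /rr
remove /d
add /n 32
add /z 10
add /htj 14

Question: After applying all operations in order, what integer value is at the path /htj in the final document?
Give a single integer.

After op 1 (add /r 49): {"d":14,"n":72,"r":49,"rr":74}
After op 2 (replace /r 26): {"d":14,"n":72,"r":26,"rr":74}
After op 3 (replace /d 43): {"d":43,"n":72,"r":26,"rr":74}
After op 4 (add /qp 97): {"d":43,"n":72,"qp":97,"r":26,"rr":74}
After op 5 (add /ta 3): {"d":43,"n":72,"qp":97,"r":26,"rr":74,"ta":3}
After op 6 (remove /rr): {"d":43,"n":72,"qp":97,"r":26,"ta":3}
After op 7 (remove /d): {"n":72,"qp":97,"r":26,"ta":3}
After op 8 (add /n 32): {"n":32,"qp":97,"r":26,"ta":3}
After op 9 (add /z 10): {"n":32,"qp":97,"r":26,"ta":3,"z":10}
After op 10 (add /htj 14): {"htj":14,"n":32,"qp":97,"r":26,"ta":3,"z":10}
Value at /htj: 14

Answer: 14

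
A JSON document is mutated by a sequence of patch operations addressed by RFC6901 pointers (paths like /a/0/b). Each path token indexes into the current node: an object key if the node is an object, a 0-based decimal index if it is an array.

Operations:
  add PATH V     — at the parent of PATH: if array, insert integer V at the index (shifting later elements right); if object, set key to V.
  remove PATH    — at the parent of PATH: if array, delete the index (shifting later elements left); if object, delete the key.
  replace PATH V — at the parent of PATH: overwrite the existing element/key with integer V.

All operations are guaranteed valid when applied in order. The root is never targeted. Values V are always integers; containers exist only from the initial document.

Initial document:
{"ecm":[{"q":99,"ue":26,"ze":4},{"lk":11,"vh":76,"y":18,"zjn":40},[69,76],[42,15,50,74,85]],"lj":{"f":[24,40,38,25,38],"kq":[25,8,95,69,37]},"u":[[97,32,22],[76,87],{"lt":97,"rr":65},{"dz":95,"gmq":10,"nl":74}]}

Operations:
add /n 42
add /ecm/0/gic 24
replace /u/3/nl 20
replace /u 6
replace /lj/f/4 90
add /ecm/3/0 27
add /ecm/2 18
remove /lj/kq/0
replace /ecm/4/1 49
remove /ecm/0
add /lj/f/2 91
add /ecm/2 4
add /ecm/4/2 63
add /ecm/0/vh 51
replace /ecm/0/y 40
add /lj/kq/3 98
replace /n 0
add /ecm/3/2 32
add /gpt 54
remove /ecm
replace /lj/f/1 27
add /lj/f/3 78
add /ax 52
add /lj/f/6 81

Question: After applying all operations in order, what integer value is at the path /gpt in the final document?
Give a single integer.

After op 1 (add /n 42): {"ecm":[{"q":99,"ue":26,"ze":4},{"lk":11,"vh":76,"y":18,"zjn":40},[69,76],[42,15,50,74,85]],"lj":{"f":[24,40,38,25,38],"kq":[25,8,95,69,37]},"n":42,"u":[[97,32,22],[76,87],{"lt":97,"rr":65},{"dz":95,"gmq":10,"nl":74}]}
After op 2 (add /ecm/0/gic 24): {"ecm":[{"gic":24,"q":99,"ue":26,"ze":4},{"lk":11,"vh":76,"y":18,"zjn":40},[69,76],[42,15,50,74,85]],"lj":{"f":[24,40,38,25,38],"kq":[25,8,95,69,37]},"n":42,"u":[[97,32,22],[76,87],{"lt":97,"rr":65},{"dz":95,"gmq":10,"nl":74}]}
After op 3 (replace /u/3/nl 20): {"ecm":[{"gic":24,"q":99,"ue":26,"ze":4},{"lk":11,"vh":76,"y":18,"zjn":40},[69,76],[42,15,50,74,85]],"lj":{"f":[24,40,38,25,38],"kq":[25,8,95,69,37]},"n":42,"u":[[97,32,22],[76,87],{"lt":97,"rr":65},{"dz":95,"gmq":10,"nl":20}]}
After op 4 (replace /u 6): {"ecm":[{"gic":24,"q":99,"ue":26,"ze":4},{"lk":11,"vh":76,"y":18,"zjn":40},[69,76],[42,15,50,74,85]],"lj":{"f":[24,40,38,25,38],"kq":[25,8,95,69,37]},"n":42,"u":6}
After op 5 (replace /lj/f/4 90): {"ecm":[{"gic":24,"q":99,"ue":26,"ze":4},{"lk":11,"vh":76,"y":18,"zjn":40},[69,76],[42,15,50,74,85]],"lj":{"f":[24,40,38,25,90],"kq":[25,8,95,69,37]},"n":42,"u":6}
After op 6 (add /ecm/3/0 27): {"ecm":[{"gic":24,"q":99,"ue":26,"ze":4},{"lk":11,"vh":76,"y":18,"zjn":40},[69,76],[27,42,15,50,74,85]],"lj":{"f":[24,40,38,25,90],"kq":[25,8,95,69,37]},"n":42,"u":6}
After op 7 (add /ecm/2 18): {"ecm":[{"gic":24,"q":99,"ue":26,"ze":4},{"lk":11,"vh":76,"y":18,"zjn":40},18,[69,76],[27,42,15,50,74,85]],"lj":{"f":[24,40,38,25,90],"kq":[25,8,95,69,37]},"n":42,"u":6}
After op 8 (remove /lj/kq/0): {"ecm":[{"gic":24,"q":99,"ue":26,"ze":4},{"lk":11,"vh":76,"y":18,"zjn":40},18,[69,76],[27,42,15,50,74,85]],"lj":{"f":[24,40,38,25,90],"kq":[8,95,69,37]},"n":42,"u":6}
After op 9 (replace /ecm/4/1 49): {"ecm":[{"gic":24,"q":99,"ue":26,"ze":4},{"lk":11,"vh":76,"y":18,"zjn":40},18,[69,76],[27,49,15,50,74,85]],"lj":{"f":[24,40,38,25,90],"kq":[8,95,69,37]},"n":42,"u":6}
After op 10 (remove /ecm/0): {"ecm":[{"lk":11,"vh":76,"y":18,"zjn":40},18,[69,76],[27,49,15,50,74,85]],"lj":{"f":[24,40,38,25,90],"kq":[8,95,69,37]},"n":42,"u":6}
After op 11 (add /lj/f/2 91): {"ecm":[{"lk":11,"vh":76,"y":18,"zjn":40},18,[69,76],[27,49,15,50,74,85]],"lj":{"f":[24,40,91,38,25,90],"kq":[8,95,69,37]},"n":42,"u":6}
After op 12 (add /ecm/2 4): {"ecm":[{"lk":11,"vh":76,"y":18,"zjn":40},18,4,[69,76],[27,49,15,50,74,85]],"lj":{"f":[24,40,91,38,25,90],"kq":[8,95,69,37]},"n":42,"u":6}
After op 13 (add /ecm/4/2 63): {"ecm":[{"lk":11,"vh":76,"y":18,"zjn":40},18,4,[69,76],[27,49,63,15,50,74,85]],"lj":{"f":[24,40,91,38,25,90],"kq":[8,95,69,37]},"n":42,"u":6}
After op 14 (add /ecm/0/vh 51): {"ecm":[{"lk":11,"vh":51,"y":18,"zjn":40},18,4,[69,76],[27,49,63,15,50,74,85]],"lj":{"f":[24,40,91,38,25,90],"kq":[8,95,69,37]},"n":42,"u":6}
After op 15 (replace /ecm/0/y 40): {"ecm":[{"lk":11,"vh":51,"y":40,"zjn":40},18,4,[69,76],[27,49,63,15,50,74,85]],"lj":{"f":[24,40,91,38,25,90],"kq":[8,95,69,37]},"n":42,"u":6}
After op 16 (add /lj/kq/3 98): {"ecm":[{"lk":11,"vh":51,"y":40,"zjn":40},18,4,[69,76],[27,49,63,15,50,74,85]],"lj":{"f":[24,40,91,38,25,90],"kq":[8,95,69,98,37]},"n":42,"u":6}
After op 17 (replace /n 0): {"ecm":[{"lk":11,"vh":51,"y":40,"zjn":40},18,4,[69,76],[27,49,63,15,50,74,85]],"lj":{"f":[24,40,91,38,25,90],"kq":[8,95,69,98,37]},"n":0,"u":6}
After op 18 (add /ecm/3/2 32): {"ecm":[{"lk":11,"vh":51,"y":40,"zjn":40},18,4,[69,76,32],[27,49,63,15,50,74,85]],"lj":{"f":[24,40,91,38,25,90],"kq":[8,95,69,98,37]},"n":0,"u":6}
After op 19 (add /gpt 54): {"ecm":[{"lk":11,"vh":51,"y":40,"zjn":40},18,4,[69,76,32],[27,49,63,15,50,74,85]],"gpt":54,"lj":{"f":[24,40,91,38,25,90],"kq":[8,95,69,98,37]},"n":0,"u":6}
After op 20 (remove /ecm): {"gpt":54,"lj":{"f":[24,40,91,38,25,90],"kq":[8,95,69,98,37]},"n":0,"u":6}
After op 21 (replace /lj/f/1 27): {"gpt":54,"lj":{"f":[24,27,91,38,25,90],"kq":[8,95,69,98,37]},"n":0,"u":6}
After op 22 (add /lj/f/3 78): {"gpt":54,"lj":{"f":[24,27,91,78,38,25,90],"kq":[8,95,69,98,37]},"n":0,"u":6}
After op 23 (add /ax 52): {"ax":52,"gpt":54,"lj":{"f":[24,27,91,78,38,25,90],"kq":[8,95,69,98,37]},"n":0,"u":6}
After op 24 (add /lj/f/6 81): {"ax":52,"gpt":54,"lj":{"f":[24,27,91,78,38,25,81,90],"kq":[8,95,69,98,37]},"n":0,"u":6}
Value at /gpt: 54

Answer: 54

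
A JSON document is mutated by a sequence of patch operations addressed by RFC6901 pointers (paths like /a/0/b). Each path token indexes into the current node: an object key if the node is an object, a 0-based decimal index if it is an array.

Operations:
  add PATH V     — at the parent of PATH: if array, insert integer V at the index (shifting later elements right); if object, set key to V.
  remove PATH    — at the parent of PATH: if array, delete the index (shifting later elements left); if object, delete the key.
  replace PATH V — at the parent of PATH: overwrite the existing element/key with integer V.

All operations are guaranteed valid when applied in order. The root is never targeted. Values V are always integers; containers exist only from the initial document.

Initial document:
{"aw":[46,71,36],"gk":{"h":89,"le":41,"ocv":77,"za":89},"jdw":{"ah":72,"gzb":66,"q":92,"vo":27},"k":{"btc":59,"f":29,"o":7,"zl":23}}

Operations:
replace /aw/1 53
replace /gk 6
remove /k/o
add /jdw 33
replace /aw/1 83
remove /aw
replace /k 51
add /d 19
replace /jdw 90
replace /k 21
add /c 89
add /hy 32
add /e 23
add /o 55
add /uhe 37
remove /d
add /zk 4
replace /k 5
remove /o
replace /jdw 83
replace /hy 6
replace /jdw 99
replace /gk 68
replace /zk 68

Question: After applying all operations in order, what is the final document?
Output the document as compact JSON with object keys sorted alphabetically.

Answer: {"c":89,"e":23,"gk":68,"hy":6,"jdw":99,"k":5,"uhe":37,"zk":68}

Derivation:
After op 1 (replace /aw/1 53): {"aw":[46,53,36],"gk":{"h":89,"le":41,"ocv":77,"za":89},"jdw":{"ah":72,"gzb":66,"q":92,"vo":27},"k":{"btc":59,"f":29,"o":7,"zl":23}}
After op 2 (replace /gk 6): {"aw":[46,53,36],"gk":6,"jdw":{"ah":72,"gzb":66,"q":92,"vo":27},"k":{"btc":59,"f":29,"o":7,"zl":23}}
After op 3 (remove /k/o): {"aw":[46,53,36],"gk":6,"jdw":{"ah":72,"gzb":66,"q":92,"vo":27},"k":{"btc":59,"f":29,"zl":23}}
After op 4 (add /jdw 33): {"aw":[46,53,36],"gk":6,"jdw":33,"k":{"btc":59,"f":29,"zl":23}}
After op 5 (replace /aw/1 83): {"aw":[46,83,36],"gk":6,"jdw":33,"k":{"btc":59,"f":29,"zl":23}}
After op 6 (remove /aw): {"gk":6,"jdw":33,"k":{"btc":59,"f":29,"zl":23}}
After op 7 (replace /k 51): {"gk":6,"jdw":33,"k":51}
After op 8 (add /d 19): {"d":19,"gk":6,"jdw":33,"k":51}
After op 9 (replace /jdw 90): {"d":19,"gk":6,"jdw":90,"k":51}
After op 10 (replace /k 21): {"d":19,"gk":6,"jdw":90,"k":21}
After op 11 (add /c 89): {"c":89,"d":19,"gk":6,"jdw":90,"k":21}
After op 12 (add /hy 32): {"c":89,"d":19,"gk":6,"hy":32,"jdw":90,"k":21}
After op 13 (add /e 23): {"c":89,"d":19,"e":23,"gk":6,"hy":32,"jdw":90,"k":21}
After op 14 (add /o 55): {"c":89,"d":19,"e":23,"gk":6,"hy":32,"jdw":90,"k":21,"o":55}
After op 15 (add /uhe 37): {"c":89,"d":19,"e":23,"gk":6,"hy":32,"jdw":90,"k":21,"o":55,"uhe":37}
After op 16 (remove /d): {"c":89,"e":23,"gk":6,"hy":32,"jdw":90,"k":21,"o":55,"uhe":37}
After op 17 (add /zk 4): {"c":89,"e":23,"gk":6,"hy":32,"jdw":90,"k":21,"o":55,"uhe":37,"zk":4}
After op 18 (replace /k 5): {"c":89,"e":23,"gk":6,"hy":32,"jdw":90,"k":5,"o":55,"uhe":37,"zk":4}
After op 19 (remove /o): {"c":89,"e":23,"gk":6,"hy":32,"jdw":90,"k":5,"uhe":37,"zk":4}
After op 20 (replace /jdw 83): {"c":89,"e":23,"gk":6,"hy":32,"jdw":83,"k":5,"uhe":37,"zk":4}
After op 21 (replace /hy 6): {"c":89,"e":23,"gk":6,"hy":6,"jdw":83,"k":5,"uhe":37,"zk":4}
After op 22 (replace /jdw 99): {"c":89,"e":23,"gk":6,"hy":6,"jdw":99,"k":5,"uhe":37,"zk":4}
After op 23 (replace /gk 68): {"c":89,"e":23,"gk":68,"hy":6,"jdw":99,"k":5,"uhe":37,"zk":4}
After op 24 (replace /zk 68): {"c":89,"e":23,"gk":68,"hy":6,"jdw":99,"k":5,"uhe":37,"zk":68}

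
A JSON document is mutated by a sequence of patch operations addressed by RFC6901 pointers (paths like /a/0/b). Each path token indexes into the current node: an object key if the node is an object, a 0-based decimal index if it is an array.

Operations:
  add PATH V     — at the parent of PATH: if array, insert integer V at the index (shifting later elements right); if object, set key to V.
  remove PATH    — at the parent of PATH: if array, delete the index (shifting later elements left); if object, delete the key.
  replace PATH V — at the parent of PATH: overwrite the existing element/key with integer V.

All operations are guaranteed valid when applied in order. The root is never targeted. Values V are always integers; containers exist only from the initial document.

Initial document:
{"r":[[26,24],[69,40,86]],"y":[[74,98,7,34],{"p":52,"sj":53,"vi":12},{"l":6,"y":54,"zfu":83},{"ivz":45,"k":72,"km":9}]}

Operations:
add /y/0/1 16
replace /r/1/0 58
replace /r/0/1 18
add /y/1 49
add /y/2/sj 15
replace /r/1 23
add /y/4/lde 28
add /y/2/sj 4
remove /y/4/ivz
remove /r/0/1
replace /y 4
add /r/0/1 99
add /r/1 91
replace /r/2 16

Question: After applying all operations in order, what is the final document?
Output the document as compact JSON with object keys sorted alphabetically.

After op 1 (add /y/0/1 16): {"r":[[26,24],[69,40,86]],"y":[[74,16,98,7,34],{"p":52,"sj":53,"vi":12},{"l":6,"y":54,"zfu":83},{"ivz":45,"k":72,"km":9}]}
After op 2 (replace /r/1/0 58): {"r":[[26,24],[58,40,86]],"y":[[74,16,98,7,34],{"p":52,"sj":53,"vi":12},{"l":6,"y":54,"zfu":83},{"ivz":45,"k":72,"km":9}]}
After op 3 (replace /r/0/1 18): {"r":[[26,18],[58,40,86]],"y":[[74,16,98,7,34],{"p":52,"sj":53,"vi":12},{"l":6,"y":54,"zfu":83},{"ivz":45,"k":72,"km":9}]}
After op 4 (add /y/1 49): {"r":[[26,18],[58,40,86]],"y":[[74,16,98,7,34],49,{"p":52,"sj":53,"vi":12},{"l":6,"y":54,"zfu":83},{"ivz":45,"k":72,"km":9}]}
After op 5 (add /y/2/sj 15): {"r":[[26,18],[58,40,86]],"y":[[74,16,98,7,34],49,{"p":52,"sj":15,"vi":12},{"l":6,"y":54,"zfu":83},{"ivz":45,"k":72,"km":9}]}
After op 6 (replace /r/1 23): {"r":[[26,18],23],"y":[[74,16,98,7,34],49,{"p":52,"sj":15,"vi":12},{"l":6,"y":54,"zfu":83},{"ivz":45,"k":72,"km":9}]}
After op 7 (add /y/4/lde 28): {"r":[[26,18],23],"y":[[74,16,98,7,34],49,{"p":52,"sj":15,"vi":12},{"l":6,"y":54,"zfu":83},{"ivz":45,"k":72,"km":9,"lde":28}]}
After op 8 (add /y/2/sj 4): {"r":[[26,18],23],"y":[[74,16,98,7,34],49,{"p":52,"sj":4,"vi":12},{"l":6,"y":54,"zfu":83},{"ivz":45,"k":72,"km":9,"lde":28}]}
After op 9 (remove /y/4/ivz): {"r":[[26,18],23],"y":[[74,16,98,7,34],49,{"p":52,"sj":4,"vi":12},{"l":6,"y":54,"zfu":83},{"k":72,"km":9,"lde":28}]}
After op 10 (remove /r/0/1): {"r":[[26],23],"y":[[74,16,98,7,34],49,{"p":52,"sj":4,"vi":12},{"l":6,"y":54,"zfu":83},{"k":72,"km":9,"lde":28}]}
After op 11 (replace /y 4): {"r":[[26],23],"y":4}
After op 12 (add /r/0/1 99): {"r":[[26,99],23],"y":4}
After op 13 (add /r/1 91): {"r":[[26,99],91,23],"y":4}
After op 14 (replace /r/2 16): {"r":[[26,99],91,16],"y":4}

Answer: {"r":[[26,99],91,16],"y":4}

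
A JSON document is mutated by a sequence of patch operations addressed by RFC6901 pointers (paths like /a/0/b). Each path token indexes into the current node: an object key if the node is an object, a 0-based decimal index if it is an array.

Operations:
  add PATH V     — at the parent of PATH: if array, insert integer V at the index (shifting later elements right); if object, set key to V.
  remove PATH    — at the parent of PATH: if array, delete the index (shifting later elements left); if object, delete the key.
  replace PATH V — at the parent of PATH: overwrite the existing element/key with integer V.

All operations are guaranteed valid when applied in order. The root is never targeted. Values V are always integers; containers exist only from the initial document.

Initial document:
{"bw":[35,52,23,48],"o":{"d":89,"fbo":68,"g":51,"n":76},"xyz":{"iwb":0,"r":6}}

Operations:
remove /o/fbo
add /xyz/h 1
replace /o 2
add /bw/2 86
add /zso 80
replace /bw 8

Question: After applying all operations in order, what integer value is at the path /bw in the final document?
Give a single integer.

After op 1 (remove /o/fbo): {"bw":[35,52,23,48],"o":{"d":89,"g":51,"n":76},"xyz":{"iwb":0,"r":6}}
After op 2 (add /xyz/h 1): {"bw":[35,52,23,48],"o":{"d":89,"g":51,"n":76},"xyz":{"h":1,"iwb":0,"r":6}}
After op 3 (replace /o 2): {"bw":[35,52,23,48],"o":2,"xyz":{"h":1,"iwb":0,"r":6}}
After op 4 (add /bw/2 86): {"bw":[35,52,86,23,48],"o":2,"xyz":{"h":1,"iwb":0,"r":6}}
After op 5 (add /zso 80): {"bw":[35,52,86,23,48],"o":2,"xyz":{"h":1,"iwb":0,"r":6},"zso":80}
After op 6 (replace /bw 8): {"bw":8,"o":2,"xyz":{"h":1,"iwb":0,"r":6},"zso":80}
Value at /bw: 8

Answer: 8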